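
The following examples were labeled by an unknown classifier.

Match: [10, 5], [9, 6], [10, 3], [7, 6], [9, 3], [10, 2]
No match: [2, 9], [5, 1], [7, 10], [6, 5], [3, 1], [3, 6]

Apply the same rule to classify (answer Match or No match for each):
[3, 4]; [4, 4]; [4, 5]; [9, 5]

The rule appears to be: first > second AND sum ≥ 12.
[3, 4] — 3 < 4, 3+4 = 7, hence No match. [4, 4] — 4 = 4, 4+4 = 8, hence No match. [4, 5] — 4 < 5, 4+5 = 9, hence No match. [9, 5] — 9 > 5, 9+5 = 14, hence Match.

No match, No match, No match, Match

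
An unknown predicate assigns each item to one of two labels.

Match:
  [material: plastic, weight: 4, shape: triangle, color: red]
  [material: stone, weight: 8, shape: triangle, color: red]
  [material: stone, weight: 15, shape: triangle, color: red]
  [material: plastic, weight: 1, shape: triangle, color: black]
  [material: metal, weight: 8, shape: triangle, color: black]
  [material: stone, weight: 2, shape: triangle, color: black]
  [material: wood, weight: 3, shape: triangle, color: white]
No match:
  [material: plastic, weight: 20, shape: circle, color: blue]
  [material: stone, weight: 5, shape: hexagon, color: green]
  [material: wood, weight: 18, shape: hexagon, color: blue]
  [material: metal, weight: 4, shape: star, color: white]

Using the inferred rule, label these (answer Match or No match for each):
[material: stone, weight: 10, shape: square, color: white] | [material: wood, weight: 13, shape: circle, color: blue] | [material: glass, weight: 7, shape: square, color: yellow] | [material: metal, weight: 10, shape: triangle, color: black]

No match, No match, No match, Match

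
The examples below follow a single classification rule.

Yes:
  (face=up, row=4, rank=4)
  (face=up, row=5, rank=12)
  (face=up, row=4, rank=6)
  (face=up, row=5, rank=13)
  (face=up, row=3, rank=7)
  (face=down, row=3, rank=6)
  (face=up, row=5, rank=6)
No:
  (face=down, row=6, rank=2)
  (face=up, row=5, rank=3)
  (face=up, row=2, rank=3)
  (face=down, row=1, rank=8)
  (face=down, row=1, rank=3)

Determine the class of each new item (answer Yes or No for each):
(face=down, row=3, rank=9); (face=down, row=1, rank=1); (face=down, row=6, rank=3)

Yes, No, No

Rule: rank ≥ 4 AND row ≥ 2. This holds for each 'Yes' example and fails for each 'No' one.
(face=down, row=3, rank=9) → rank = 9, row = 3 → Yes. (face=down, row=1, rank=1) → rank = 1, row = 1 → No. (face=down, row=6, rank=3) → rank = 3, row = 6 → No.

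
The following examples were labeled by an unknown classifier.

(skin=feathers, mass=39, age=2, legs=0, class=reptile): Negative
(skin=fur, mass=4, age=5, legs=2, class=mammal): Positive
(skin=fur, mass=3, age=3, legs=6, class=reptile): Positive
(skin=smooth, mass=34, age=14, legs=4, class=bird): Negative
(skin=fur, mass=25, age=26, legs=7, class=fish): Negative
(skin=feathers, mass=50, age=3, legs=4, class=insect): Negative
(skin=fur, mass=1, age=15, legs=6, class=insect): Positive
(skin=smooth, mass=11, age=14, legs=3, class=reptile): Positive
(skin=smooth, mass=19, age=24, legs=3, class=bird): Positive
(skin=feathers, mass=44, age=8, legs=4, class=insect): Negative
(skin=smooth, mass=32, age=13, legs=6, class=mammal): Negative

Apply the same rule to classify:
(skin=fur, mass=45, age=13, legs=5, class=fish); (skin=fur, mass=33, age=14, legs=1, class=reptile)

Negative, Negative

The classifier is using: mass ≤ 19.
(skin=fur, mass=45, age=13, legs=5, class=fish): mass = 45 — does not pass, so Negative. (skin=fur, mass=33, age=14, legs=1, class=reptile): mass = 33 — does not pass, so Negative.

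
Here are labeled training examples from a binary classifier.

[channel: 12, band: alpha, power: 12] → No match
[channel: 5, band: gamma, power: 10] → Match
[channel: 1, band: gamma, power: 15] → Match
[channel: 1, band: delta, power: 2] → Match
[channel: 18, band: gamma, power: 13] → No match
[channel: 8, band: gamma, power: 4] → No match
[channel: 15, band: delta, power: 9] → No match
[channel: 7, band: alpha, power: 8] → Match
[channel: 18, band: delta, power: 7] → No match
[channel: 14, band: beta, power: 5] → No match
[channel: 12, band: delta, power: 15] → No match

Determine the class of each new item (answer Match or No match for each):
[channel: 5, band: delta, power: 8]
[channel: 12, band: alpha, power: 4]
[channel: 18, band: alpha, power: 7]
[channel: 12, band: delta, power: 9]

The classifier is using: channel ≤ 7.
[channel: 5, band: delta, power: 8]: channel = 5 — meets the rule, so Match.
[channel: 12, band: alpha, power: 4]: channel = 12 — doesn't match, so No match.
[channel: 18, band: alpha, power: 7]: channel = 18 — doesn't match, so No match.
[channel: 12, band: delta, power: 9]: channel = 12 — doesn't match, so No match.

Match, No match, No match, No match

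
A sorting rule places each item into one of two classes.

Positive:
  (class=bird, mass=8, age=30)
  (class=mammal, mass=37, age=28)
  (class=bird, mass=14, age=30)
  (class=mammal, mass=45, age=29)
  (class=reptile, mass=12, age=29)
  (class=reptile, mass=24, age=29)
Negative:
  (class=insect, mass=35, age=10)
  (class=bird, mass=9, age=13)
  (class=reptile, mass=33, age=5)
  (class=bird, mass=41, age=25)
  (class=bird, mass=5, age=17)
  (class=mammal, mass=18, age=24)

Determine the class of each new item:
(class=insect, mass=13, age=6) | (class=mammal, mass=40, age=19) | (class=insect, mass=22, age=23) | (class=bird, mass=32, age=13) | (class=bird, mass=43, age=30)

A rule that fits every label: age ≥ 28 — true of each 'Positive' example, false of each 'Negative' one.
Negative: (class=insect, mass=13, age=6), since age = 6.
Negative: (class=mammal, mass=40, age=19), since age = 19.
Negative: (class=insect, mass=22, age=23), since age = 23.
Negative: (class=bird, mass=32, age=13), since age = 13.
Positive: (class=bird, mass=43, age=30), since age = 30.

Negative, Negative, Negative, Negative, Positive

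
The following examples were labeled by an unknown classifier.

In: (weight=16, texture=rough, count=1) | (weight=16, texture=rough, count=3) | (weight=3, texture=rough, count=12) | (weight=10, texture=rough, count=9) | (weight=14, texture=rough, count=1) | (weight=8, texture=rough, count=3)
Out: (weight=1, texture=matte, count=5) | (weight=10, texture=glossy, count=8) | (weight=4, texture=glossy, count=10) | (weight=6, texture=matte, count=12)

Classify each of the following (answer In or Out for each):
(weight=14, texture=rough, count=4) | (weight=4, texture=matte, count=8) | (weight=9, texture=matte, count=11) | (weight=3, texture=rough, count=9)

The common property of the 'In' items is: texture is rough. No 'Out' item has it.
(weight=14, texture=rough, count=4) → texture is rough → In.
(weight=4, texture=matte, count=8) → texture is matte → Out.
(weight=9, texture=matte, count=11) → texture is matte → Out.
(weight=3, texture=rough, count=9) → texture is rough → In.

In, Out, Out, In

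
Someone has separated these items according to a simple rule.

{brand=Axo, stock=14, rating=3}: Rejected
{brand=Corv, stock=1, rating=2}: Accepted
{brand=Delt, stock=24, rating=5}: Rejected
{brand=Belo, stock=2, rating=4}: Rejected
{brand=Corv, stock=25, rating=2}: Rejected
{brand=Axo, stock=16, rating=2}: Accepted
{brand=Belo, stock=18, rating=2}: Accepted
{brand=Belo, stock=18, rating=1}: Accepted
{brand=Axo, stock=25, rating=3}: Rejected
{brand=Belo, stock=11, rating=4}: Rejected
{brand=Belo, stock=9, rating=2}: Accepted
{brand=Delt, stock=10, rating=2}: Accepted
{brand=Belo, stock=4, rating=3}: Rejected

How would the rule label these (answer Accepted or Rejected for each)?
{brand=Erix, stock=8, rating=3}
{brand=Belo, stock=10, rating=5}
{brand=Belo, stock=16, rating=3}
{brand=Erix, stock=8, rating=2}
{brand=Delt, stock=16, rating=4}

Rejected, Rejected, Rejected, Accepted, Rejected

'Accepted' ⟺ stock ≤ 18 AND rating ≤ 2.
{brand=Erix, stock=8, rating=3}: stock = 8, rating = 3, does not pass → Rejected. {brand=Belo, stock=10, rating=5}: stock = 10, rating = 5, does not pass → Rejected. {brand=Belo, stock=16, rating=3}: stock = 16, rating = 3, does not pass → Rejected. {brand=Erix, stock=8, rating=2}: stock = 8, rating = 2, matches → Accepted. {brand=Delt, stock=16, rating=4}: stock = 16, rating = 4, does not pass → Rejected.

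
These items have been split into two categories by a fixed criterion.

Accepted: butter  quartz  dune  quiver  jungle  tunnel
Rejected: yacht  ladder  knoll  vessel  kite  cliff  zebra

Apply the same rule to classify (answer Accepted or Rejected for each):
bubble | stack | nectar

Comparing the two groups points to one rule — contains 'u'.
bubble → has 'u' → Accepted. stack → no 'u' → Rejected. nectar → no 'u' → Rejected.

Accepted, Rejected, Rejected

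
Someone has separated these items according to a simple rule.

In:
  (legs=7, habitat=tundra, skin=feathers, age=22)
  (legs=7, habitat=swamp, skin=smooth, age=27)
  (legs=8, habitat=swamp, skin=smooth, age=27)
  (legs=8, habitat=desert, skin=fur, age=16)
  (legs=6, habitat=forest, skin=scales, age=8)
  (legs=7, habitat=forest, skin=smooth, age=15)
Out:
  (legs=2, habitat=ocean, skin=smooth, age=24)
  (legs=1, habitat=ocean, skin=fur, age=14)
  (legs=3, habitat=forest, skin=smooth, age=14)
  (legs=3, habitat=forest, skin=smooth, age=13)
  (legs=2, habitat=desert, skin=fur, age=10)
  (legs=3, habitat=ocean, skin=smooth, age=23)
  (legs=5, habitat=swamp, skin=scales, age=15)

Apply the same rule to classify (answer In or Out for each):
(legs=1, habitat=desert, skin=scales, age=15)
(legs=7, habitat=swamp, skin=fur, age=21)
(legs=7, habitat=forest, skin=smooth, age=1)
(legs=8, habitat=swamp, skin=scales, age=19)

Out, In, In, In

The common property of the 'In' items is: legs ≥ 6. No 'Out' item has it.
(legs=1, habitat=desert, skin=scales, age=15) → legs = 1 → Out.
(legs=7, habitat=swamp, skin=fur, age=21) → legs = 7 → In.
(legs=7, habitat=forest, skin=smooth, age=1) → legs = 7 → In.
(legs=8, habitat=swamp, skin=scales, age=19) → legs = 8 → In.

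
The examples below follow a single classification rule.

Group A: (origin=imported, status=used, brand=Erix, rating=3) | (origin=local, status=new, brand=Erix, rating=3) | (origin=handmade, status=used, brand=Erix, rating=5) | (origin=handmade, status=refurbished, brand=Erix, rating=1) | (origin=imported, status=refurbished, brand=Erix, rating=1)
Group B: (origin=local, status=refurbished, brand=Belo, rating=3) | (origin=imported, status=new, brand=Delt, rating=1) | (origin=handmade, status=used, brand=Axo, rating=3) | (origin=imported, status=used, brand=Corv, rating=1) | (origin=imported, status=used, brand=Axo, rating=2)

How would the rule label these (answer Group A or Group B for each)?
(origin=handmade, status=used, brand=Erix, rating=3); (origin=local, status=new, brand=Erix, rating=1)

The distinguishing property — brand is Erix — holds for all the 'Group A' cases and none of the 'Group B' cases.
(origin=handmade, status=used, brand=Erix, rating=3) → brand is Erix → Group A.
(origin=local, status=new, brand=Erix, rating=1) → brand is Erix → Group A.

Group A, Group A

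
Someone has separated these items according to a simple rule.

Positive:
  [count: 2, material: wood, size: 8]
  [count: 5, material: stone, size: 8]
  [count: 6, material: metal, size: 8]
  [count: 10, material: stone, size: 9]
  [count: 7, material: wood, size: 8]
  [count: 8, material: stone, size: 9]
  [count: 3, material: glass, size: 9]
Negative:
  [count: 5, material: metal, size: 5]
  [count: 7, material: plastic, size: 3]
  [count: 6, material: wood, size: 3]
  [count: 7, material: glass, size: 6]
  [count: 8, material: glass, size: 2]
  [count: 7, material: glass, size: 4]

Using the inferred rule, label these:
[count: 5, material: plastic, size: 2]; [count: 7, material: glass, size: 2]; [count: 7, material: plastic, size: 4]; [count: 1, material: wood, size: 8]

Negative, Negative, Negative, Positive

The common property of the 'Positive' items is: size ≥ 8. No 'Negative' item has it.
Negative: [count: 5, material: plastic, size: 2], since size = 2. Negative: [count: 7, material: glass, size: 2], since size = 2. Negative: [count: 7, material: plastic, size: 4], since size = 4. Positive: [count: 1, material: wood, size: 8], since size = 8.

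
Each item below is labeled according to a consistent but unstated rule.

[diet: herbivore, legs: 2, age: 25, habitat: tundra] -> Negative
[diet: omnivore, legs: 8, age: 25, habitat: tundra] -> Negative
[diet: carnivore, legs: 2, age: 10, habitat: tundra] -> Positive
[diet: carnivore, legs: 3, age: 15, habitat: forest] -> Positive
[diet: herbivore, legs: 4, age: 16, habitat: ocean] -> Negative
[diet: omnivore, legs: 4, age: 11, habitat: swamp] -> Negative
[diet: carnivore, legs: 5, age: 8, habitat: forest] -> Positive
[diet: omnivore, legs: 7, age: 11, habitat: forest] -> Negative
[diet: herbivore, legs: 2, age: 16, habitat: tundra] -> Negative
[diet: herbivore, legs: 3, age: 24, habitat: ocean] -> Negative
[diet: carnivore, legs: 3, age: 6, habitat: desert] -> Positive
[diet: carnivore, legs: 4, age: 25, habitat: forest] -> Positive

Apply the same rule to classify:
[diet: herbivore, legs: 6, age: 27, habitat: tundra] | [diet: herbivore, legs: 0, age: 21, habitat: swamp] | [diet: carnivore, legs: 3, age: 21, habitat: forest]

Negative, Negative, Positive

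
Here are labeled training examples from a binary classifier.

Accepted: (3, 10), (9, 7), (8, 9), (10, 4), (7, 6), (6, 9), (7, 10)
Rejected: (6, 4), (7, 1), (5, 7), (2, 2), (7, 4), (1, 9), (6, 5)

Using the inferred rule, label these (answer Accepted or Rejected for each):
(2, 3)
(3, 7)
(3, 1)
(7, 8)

The rule appears to be: sum ≥ 13.
Rejected: (2, 3), since 2+3 = 5. Rejected: (3, 7), since 3+7 = 10. Rejected: (3, 1), since 3+1 = 4. Accepted: (7, 8), since 7+8 = 15.

Rejected, Rejected, Rejected, Accepted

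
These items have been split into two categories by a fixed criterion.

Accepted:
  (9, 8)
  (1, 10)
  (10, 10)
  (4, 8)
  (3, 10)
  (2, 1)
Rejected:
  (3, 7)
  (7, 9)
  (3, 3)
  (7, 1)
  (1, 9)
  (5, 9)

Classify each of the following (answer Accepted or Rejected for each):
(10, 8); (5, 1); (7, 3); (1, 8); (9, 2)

'Accepted' ⟺ product is even.

Accepted, Rejected, Rejected, Accepted, Accepted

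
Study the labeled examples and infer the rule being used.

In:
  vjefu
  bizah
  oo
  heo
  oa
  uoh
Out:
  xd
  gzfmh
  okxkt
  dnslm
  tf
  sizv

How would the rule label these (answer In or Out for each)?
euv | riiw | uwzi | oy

All 'In' examples share one property — has ≥ 2 vowels — and every 'Out' example lacks it.
In: euv, since 2 vowels. In: riiw, since 2 vowels. In: uwzi, since 2 vowels. Out: oy, since 1 vowel.

In, In, In, Out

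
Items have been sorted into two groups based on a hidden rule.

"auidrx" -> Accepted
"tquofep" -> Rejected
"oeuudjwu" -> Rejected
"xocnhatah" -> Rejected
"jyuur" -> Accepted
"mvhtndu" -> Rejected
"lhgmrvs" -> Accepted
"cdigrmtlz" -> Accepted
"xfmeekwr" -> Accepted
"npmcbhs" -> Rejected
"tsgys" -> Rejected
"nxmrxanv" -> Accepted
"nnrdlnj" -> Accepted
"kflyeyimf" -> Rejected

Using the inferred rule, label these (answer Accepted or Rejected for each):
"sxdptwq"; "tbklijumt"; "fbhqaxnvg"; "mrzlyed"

Rejected, Rejected, Rejected, Accepted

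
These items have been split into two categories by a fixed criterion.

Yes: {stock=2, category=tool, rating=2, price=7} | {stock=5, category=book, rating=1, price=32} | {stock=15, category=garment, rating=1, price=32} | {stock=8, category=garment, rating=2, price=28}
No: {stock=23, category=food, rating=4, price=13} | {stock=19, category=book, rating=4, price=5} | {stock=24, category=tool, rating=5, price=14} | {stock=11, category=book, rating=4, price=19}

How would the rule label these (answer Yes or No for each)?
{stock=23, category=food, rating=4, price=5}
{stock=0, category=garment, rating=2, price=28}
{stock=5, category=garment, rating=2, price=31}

No, Yes, Yes

One predicate separates the groups cleanly: rating ≤ 2.
{stock=23, category=food, rating=4, price=5} → rating = 4 → No.
{stock=0, category=garment, rating=2, price=28} → rating = 2 → Yes.
{stock=5, category=garment, rating=2, price=31} → rating = 2 → Yes.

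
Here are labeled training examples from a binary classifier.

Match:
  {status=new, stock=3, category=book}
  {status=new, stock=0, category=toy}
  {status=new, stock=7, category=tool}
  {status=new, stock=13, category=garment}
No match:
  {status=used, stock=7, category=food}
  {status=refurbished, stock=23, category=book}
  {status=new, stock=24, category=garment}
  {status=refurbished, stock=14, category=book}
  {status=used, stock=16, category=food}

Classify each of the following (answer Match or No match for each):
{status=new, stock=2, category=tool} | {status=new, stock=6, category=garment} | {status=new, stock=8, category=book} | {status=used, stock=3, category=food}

Match, Match, Match, No match

A rule that fits every label: status is new AND stock ≤ 13 — true of each 'Match' example, false of each 'No match' one.
{status=new, stock=2, category=tool}: status is new, stock = 2 — fits, so Match.
{status=new, stock=6, category=garment}: status is new, stock = 6 — fits, so Match.
{status=new, stock=8, category=book}: status is new, stock = 8 — fits, so Match.
{status=used, stock=3, category=food}: status is used, stock = 3 — does not fit, so No match.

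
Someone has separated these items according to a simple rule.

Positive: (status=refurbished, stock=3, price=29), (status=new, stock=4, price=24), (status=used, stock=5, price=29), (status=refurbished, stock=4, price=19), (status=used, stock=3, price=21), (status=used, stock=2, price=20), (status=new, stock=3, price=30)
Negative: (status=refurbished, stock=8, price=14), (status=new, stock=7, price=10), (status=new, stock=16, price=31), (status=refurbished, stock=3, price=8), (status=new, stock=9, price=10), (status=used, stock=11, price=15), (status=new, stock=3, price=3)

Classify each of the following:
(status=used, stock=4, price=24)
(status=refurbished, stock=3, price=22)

The distinguishing property — price ≥ 10 AND stock ≤ 5 — holds for all the 'Positive' cases and none of the 'Negative' cases.
(status=used, stock=4, price=24): price = 24, stock = 4, fits → Positive.
(status=refurbished, stock=3, price=22): price = 22, stock = 3, fits → Positive.

Positive, Positive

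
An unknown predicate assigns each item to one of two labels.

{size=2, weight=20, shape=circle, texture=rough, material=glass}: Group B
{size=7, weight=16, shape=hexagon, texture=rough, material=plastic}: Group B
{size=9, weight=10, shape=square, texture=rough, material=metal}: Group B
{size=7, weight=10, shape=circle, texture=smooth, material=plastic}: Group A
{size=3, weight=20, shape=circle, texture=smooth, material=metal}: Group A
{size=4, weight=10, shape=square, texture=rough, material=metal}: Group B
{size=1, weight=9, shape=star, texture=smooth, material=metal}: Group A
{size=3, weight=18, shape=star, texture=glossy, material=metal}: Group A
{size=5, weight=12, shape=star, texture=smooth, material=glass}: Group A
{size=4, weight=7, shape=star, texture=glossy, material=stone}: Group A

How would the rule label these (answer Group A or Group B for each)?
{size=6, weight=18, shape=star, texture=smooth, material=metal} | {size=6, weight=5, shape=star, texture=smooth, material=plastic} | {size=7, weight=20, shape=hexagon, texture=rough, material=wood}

Group A, Group A, Group B

The rule appears to be: texture is not rough.
{size=6, weight=18, shape=star, texture=smooth, material=metal}: texture is smooth — satisfies this, so Group A.
{size=6, weight=5, shape=star, texture=smooth, material=plastic}: texture is smooth — satisfies this, so Group A.
{size=7, weight=20, shape=hexagon, texture=rough, material=wood}: texture is rough — does not satisfy this, so Group B.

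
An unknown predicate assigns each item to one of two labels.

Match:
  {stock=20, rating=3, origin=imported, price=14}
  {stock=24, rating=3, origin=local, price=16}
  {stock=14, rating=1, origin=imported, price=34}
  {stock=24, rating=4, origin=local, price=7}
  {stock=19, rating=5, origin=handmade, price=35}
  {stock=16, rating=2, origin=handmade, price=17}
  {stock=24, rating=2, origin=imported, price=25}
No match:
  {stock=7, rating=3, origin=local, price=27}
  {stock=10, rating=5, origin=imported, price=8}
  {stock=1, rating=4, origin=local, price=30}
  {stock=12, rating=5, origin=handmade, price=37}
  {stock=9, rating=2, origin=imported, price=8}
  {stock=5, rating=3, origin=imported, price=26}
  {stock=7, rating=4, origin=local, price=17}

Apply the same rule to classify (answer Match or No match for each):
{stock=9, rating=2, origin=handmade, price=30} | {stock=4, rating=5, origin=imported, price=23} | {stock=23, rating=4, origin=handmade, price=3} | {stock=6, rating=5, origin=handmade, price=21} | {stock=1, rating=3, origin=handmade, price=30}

No match, No match, Match, No match, No match

A rule that fits every label: stock ≥ 14 — true of each 'Match' example, false of each 'No match' one.
{stock=9, rating=2, origin=handmade, price=30}: No match (stock = 9).
{stock=4, rating=5, origin=imported, price=23}: No match (stock = 4).
{stock=23, rating=4, origin=handmade, price=3}: Match (stock = 23).
{stock=6, rating=5, origin=handmade, price=21}: No match (stock = 6).
{stock=1, rating=3, origin=handmade, price=30}: No match (stock = 1).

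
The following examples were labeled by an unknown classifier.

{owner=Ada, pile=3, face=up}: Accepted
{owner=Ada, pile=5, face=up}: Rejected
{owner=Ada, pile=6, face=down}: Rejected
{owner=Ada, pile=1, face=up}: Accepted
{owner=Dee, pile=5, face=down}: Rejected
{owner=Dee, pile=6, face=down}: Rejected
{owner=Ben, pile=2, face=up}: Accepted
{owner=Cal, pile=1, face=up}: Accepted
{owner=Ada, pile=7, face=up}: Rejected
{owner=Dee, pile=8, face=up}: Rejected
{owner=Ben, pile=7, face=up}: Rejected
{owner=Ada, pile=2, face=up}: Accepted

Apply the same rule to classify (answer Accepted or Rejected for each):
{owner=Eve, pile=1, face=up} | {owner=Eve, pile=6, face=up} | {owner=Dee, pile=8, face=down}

One predicate separates the groups cleanly: pile ≤ 3.
{owner=Eve, pile=1, face=up}: pile = 1, fits → Accepted. {owner=Eve, pile=6, face=up}: pile = 6, fails the rule → Rejected. {owner=Dee, pile=8, face=down}: pile = 8, fails the rule → Rejected.

Accepted, Rejected, Rejected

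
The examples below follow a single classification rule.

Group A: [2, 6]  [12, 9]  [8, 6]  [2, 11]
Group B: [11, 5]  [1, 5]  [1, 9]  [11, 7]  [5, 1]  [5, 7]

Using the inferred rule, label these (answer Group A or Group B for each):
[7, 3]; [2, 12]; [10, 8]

One predicate separates the groups cleanly: first is even.
[7, 3] — first 7, hence Group B. [2, 12] — first 2, hence Group A. [10, 8] — first 10, hence Group A.

Group B, Group A, Group A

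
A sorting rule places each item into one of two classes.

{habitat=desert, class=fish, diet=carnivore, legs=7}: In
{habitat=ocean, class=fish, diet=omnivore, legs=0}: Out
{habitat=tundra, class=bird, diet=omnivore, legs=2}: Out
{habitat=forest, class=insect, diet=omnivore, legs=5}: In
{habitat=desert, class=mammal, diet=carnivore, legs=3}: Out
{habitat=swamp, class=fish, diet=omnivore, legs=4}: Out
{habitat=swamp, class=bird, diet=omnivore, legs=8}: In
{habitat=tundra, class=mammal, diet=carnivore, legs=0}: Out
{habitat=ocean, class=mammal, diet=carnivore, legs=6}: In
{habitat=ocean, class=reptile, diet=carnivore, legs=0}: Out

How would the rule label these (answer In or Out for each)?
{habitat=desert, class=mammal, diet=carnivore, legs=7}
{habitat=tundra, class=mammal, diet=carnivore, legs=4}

'In' ⟺ legs ≥ 5.
{habitat=desert, class=mammal, diet=carnivore, legs=7} → legs = 7 → In.
{habitat=tundra, class=mammal, diet=carnivore, legs=4} → legs = 4 → Out.

In, Out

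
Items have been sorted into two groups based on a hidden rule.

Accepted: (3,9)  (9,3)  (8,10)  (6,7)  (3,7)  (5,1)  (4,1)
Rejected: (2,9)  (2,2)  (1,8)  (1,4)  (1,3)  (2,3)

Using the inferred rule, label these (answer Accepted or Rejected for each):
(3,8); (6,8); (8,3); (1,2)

Accepted, Accepted, Accepted, Rejected

The simplest hypothesis consistent with all the labels is: first ≥ 3.
(3,8): first 3 — checks out, so Accepted. (6,8): first 6 — checks out, so Accepted. (8,3): first 8 — checks out, so Accepted. (1,2): first 1 — fails the rule, so Rejected.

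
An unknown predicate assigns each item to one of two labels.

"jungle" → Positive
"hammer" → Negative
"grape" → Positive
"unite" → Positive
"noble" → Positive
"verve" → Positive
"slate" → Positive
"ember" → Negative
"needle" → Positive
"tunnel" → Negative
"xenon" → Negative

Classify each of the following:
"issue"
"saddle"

Positive, Positive

The pattern is that an item is 'Positive' exactly when: ends with 'e'.
Positive: "issue", since ends with 'e'.
Positive: "saddle", since ends with 'e'.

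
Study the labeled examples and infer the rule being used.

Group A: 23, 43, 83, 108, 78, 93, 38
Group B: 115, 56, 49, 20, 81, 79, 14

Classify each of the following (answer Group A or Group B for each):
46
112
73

Group B, Group B, Group A

The distinguishing property — ≡ 3 (mod 5) — holds for all the 'Group A' cases and none of the 'Group B' cases.
46: 46 mod 5 = 1, does not fit → Group B.
112: 112 mod 5 = 2, does not fit → Group B.
73: 73 mod 5 = 3, matches → Group A.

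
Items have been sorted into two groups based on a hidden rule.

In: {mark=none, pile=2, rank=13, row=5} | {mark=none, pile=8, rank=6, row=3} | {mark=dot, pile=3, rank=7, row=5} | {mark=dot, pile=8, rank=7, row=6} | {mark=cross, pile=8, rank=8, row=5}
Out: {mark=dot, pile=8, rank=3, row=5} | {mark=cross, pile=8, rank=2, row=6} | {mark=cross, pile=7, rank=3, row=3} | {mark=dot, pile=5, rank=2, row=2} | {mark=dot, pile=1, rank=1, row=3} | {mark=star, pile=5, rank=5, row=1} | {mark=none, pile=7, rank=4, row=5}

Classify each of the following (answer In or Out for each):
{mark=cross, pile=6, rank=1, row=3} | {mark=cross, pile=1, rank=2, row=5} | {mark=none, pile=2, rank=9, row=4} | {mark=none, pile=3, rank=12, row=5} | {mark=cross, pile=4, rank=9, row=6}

'In' ⟺ rank ≥ 6.

Out, Out, In, In, In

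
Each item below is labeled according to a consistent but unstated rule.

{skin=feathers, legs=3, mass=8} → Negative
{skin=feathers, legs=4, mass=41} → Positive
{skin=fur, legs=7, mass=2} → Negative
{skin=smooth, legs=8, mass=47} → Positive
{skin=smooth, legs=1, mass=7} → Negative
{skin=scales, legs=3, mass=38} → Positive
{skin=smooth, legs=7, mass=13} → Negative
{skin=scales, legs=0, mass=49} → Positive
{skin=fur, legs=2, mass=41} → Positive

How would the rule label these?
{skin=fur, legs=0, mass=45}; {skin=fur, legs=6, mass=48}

The simplest hypothesis consistent with all the labels is: mass ≥ 38.
{skin=fur, legs=0, mass=45}: Positive (mass = 45).
{skin=fur, legs=6, mass=48}: Positive (mass = 48).

Positive, Positive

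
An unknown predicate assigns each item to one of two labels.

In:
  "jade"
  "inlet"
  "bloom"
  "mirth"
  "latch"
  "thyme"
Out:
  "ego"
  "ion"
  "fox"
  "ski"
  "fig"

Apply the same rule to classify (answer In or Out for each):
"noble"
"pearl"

In, In

The simplest hypothesis consistent with all the labels is: length ≥ 4.
"noble": length 5, fits → In.
"pearl": length 5, fits → In.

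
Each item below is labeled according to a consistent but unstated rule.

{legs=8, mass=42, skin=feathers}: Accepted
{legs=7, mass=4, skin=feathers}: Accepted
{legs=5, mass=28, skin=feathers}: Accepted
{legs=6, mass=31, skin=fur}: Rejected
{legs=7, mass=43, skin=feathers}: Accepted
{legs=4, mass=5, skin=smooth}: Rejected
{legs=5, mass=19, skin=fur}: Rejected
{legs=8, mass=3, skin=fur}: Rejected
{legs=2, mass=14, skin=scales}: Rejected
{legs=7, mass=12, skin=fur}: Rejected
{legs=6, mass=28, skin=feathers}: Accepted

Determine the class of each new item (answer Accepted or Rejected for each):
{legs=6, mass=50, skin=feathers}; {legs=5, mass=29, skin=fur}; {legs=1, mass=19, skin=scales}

Accepted, Rejected, Rejected

Checking candidate rules against both groups, what survives is: skin is feathers.
{legs=6, mass=50, skin=feathers}: skin is feathers — checks out, so Accepted.
{legs=5, mass=29, skin=fur}: skin is fur — lacks this property, so Rejected.
{legs=1, mass=19, skin=scales}: skin is scales — lacks this property, so Rejected.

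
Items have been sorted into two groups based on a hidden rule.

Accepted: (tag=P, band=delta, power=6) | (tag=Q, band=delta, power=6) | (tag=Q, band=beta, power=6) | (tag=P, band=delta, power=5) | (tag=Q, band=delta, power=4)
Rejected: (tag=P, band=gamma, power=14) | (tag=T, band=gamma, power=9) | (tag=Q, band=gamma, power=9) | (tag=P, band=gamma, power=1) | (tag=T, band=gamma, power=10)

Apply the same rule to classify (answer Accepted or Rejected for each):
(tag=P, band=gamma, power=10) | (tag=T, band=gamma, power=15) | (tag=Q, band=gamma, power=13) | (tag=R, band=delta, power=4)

Rejected, Rejected, Rejected, Accepted

The distinguishing property — band is not gamma — holds for all the 'Accepted' cases and none of the 'Rejected' cases.
Rejected: (tag=P, band=gamma, power=10), since band is gamma.
Rejected: (tag=T, band=gamma, power=15), since band is gamma.
Rejected: (tag=Q, band=gamma, power=13), since band is gamma.
Accepted: (tag=R, band=delta, power=4), since band is delta.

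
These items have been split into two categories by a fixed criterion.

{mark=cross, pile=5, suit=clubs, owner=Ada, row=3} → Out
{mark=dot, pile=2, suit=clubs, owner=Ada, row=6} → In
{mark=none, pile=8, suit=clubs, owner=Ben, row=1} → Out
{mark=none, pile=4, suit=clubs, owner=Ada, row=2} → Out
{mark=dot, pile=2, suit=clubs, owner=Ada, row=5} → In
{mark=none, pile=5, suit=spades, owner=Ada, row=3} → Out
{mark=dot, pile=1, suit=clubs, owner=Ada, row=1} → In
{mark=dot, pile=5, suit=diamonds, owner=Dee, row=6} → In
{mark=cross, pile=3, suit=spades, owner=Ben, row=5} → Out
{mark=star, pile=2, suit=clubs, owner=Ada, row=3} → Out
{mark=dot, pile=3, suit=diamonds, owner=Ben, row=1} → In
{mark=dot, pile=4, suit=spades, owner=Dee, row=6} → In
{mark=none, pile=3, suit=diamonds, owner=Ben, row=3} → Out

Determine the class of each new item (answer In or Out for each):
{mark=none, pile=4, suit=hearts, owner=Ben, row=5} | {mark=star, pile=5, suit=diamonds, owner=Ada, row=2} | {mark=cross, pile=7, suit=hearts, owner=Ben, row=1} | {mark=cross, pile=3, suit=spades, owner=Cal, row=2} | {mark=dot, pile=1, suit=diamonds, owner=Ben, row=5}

Out, Out, Out, Out, In

'In' ⟺ mark is dot.
{mark=none, pile=4, suit=hearts, owner=Ben, row=5}: mark is none — doesn't match, so Out. {mark=star, pile=5, suit=diamonds, owner=Ada, row=2}: mark is star — doesn't match, so Out. {mark=cross, pile=7, suit=hearts, owner=Ben, row=1}: mark is cross — doesn't match, so Out. {mark=cross, pile=3, suit=spades, owner=Cal, row=2}: mark is cross — doesn't match, so Out. {mark=dot, pile=1, suit=diamonds, owner=Ben, row=5}: mark is dot — checks out, so In.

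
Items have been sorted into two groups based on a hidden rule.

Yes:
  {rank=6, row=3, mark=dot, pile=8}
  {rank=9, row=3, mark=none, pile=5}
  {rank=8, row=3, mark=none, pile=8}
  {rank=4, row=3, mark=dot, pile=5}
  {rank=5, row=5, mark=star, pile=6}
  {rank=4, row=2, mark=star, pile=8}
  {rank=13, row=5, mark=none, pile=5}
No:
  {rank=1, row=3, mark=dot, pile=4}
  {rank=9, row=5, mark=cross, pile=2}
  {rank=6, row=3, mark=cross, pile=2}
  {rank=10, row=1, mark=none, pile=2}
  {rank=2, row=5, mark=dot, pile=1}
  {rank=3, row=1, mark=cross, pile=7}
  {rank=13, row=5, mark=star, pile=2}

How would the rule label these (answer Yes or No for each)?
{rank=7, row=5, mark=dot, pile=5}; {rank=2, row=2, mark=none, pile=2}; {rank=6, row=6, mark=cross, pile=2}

Yes, No, No

The classifier is using: row ≥ 2 AND pile ≥ 5.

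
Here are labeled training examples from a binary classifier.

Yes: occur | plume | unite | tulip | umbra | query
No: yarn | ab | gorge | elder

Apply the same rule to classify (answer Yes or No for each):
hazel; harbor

No, No

One predicate separates the groups cleanly: contains 'u'.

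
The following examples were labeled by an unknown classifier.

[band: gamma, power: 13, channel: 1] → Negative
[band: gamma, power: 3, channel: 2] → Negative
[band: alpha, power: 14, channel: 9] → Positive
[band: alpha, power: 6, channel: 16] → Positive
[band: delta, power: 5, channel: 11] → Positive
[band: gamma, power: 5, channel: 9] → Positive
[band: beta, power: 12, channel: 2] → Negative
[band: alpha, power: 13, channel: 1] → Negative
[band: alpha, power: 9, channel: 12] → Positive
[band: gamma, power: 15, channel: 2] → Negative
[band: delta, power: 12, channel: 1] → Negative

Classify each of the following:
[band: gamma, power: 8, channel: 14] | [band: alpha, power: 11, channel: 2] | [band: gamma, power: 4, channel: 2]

Positive, Negative, Negative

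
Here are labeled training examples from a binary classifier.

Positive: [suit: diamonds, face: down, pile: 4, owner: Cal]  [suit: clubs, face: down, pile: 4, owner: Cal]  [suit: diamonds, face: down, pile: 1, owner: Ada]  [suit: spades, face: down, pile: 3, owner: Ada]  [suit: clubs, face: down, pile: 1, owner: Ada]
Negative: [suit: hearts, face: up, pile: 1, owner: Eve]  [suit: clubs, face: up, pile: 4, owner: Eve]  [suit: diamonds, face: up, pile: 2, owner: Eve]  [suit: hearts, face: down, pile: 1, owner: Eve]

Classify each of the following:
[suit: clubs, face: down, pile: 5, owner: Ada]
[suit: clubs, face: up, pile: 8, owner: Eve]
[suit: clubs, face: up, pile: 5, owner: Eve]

Positive, Negative, Negative

Every 'Positive' example satisfies: owner is not Eve. None of the 'Negative' examples do.
[suit: clubs, face: down, pile: 5, owner: Ada]: owner is Ada, meets the rule → Positive.
[suit: clubs, face: up, pile: 8, owner: Eve]: owner is Eve, fails the rule → Negative.
[suit: clubs, face: up, pile: 5, owner: Eve]: owner is Eve, fails the rule → Negative.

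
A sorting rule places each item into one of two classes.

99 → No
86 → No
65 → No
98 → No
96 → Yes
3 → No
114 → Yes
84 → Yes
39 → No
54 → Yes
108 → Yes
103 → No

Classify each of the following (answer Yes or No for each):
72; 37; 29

Yes, No, No

Rule: multiple of 6. This holds for each 'Yes' example and fails for each 'No' one.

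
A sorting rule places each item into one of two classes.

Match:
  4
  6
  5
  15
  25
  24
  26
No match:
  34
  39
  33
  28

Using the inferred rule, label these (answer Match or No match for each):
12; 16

Match, Match

The simplest hypothesis consistent with all the labels is: at most 26.
12 — 12 ≤ 26, hence Match. 16 — 16 ≤ 26, hence Match.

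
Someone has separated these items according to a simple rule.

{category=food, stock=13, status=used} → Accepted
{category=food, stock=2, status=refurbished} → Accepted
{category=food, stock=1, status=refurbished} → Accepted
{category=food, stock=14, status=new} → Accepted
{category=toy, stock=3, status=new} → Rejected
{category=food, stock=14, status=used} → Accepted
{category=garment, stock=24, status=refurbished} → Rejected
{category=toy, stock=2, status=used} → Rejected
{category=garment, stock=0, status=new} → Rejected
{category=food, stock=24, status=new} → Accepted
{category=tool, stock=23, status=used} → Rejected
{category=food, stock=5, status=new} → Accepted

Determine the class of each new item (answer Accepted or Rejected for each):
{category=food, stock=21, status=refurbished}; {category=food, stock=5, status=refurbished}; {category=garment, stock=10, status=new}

Accepted, Accepted, Rejected

The rule appears to be: category is food.
{category=food, stock=21, status=refurbished}: Accepted (category is food).
{category=food, stock=5, status=refurbished}: Accepted (category is food).
{category=garment, stock=10, status=new}: Rejected (category is garment).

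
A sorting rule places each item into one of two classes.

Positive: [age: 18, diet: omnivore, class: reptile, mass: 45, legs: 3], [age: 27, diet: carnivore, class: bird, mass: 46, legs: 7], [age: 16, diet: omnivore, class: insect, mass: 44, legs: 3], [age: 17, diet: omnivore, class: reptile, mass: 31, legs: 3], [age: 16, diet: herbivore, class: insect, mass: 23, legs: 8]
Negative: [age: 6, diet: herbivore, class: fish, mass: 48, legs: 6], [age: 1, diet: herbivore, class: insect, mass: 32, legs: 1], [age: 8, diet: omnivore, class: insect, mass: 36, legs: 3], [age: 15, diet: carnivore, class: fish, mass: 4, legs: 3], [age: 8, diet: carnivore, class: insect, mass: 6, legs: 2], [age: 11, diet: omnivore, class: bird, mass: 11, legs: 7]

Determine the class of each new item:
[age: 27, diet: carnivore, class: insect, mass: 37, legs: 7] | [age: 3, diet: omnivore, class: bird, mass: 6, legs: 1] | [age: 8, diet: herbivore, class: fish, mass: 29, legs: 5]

Positive, Negative, Negative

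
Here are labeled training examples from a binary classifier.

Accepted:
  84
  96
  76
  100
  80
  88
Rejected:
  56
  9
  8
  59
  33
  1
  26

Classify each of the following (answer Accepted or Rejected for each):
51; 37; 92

Rejected, Rejected, Accepted

The rule appears to be: at least 76.
51 → 51 < 76 → Rejected.
37 → 37 < 76 → Rejected.
92 → 92 ≥ 76 → Accepted.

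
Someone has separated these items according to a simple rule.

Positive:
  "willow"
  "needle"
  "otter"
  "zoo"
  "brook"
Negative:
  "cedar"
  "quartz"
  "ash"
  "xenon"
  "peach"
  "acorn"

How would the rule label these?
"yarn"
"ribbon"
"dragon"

The pattern is that an item is 'Positive' exactly when: has a double letter.
Negative: "yarn", since no doubled letter. Positive: "ribbon", since 'bb' doubled. Negative: "dragon", since no doubled letter.

Negative, Positive, Negative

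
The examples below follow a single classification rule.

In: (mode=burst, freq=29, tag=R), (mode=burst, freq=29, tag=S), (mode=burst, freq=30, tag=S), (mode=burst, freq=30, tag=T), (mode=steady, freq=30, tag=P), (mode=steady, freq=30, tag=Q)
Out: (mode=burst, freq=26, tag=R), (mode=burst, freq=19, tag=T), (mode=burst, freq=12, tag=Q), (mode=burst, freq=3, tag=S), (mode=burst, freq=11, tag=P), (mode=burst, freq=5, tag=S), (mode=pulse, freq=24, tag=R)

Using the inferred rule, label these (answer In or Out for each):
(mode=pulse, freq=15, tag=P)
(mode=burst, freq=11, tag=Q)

The classifier is using: freq ≥ 29.
(mode=pulse, freq=15, tag=P) → freq = 15 → Out. (mode=burst, freq=11, tag=Q) → freq = 11 → Out.

Out, Out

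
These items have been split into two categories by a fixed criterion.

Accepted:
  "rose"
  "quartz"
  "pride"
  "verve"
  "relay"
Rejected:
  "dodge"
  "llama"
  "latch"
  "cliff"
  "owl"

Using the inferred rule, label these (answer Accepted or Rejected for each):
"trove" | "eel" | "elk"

The rule appears to be: contains 'r'.
"trove": Accepted (has 'r'). "eel": Rejected (no 'r'). "elk": Rejected (no 'r').

Accepted, Rejected, Rejected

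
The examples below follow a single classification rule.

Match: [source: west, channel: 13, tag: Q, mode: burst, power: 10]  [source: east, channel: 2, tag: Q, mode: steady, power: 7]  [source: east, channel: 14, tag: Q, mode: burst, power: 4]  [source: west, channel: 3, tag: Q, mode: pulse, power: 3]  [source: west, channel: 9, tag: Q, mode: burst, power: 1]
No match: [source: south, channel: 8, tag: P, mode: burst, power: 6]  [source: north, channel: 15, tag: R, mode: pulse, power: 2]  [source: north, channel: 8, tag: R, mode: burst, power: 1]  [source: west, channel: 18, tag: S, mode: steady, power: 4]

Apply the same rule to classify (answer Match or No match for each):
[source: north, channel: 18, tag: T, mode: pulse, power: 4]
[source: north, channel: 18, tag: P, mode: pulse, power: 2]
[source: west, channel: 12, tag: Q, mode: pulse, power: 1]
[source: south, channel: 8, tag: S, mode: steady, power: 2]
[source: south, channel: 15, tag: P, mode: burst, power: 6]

No match, No match, Match, No match, No match

The common property of the 'Match' items is: tag is Q. No 'No match' item has it.
[source: north, channel: 18, tag: T, mode: pulse, power: 4]: tag is T, does not satisfy this → No match.
[source: north, channel: 18, tag: P, mode: pulse, power: 2]: tag is P, does not satisfy this → No match.
[source: west, channel: 12, tag: Q, mode: pulse, power: 1]: tag is Q, checks out → Match.
[source: south, channel: 8, tag: S, mode: steady, power: 2]: tag is S, does not satisfy this → No match.
[source: south, channel: 15, tag: P, mode: burst, power: 6]: tag is P, does not satisfy this → No match.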